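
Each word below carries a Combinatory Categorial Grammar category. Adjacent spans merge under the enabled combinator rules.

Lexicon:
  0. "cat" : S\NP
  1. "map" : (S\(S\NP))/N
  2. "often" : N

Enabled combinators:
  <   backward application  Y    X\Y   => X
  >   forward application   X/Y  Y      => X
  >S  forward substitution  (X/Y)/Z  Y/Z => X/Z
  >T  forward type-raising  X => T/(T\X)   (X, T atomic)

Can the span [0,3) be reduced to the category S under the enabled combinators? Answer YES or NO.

[0,3] S   <
  [0,1] "cat" : S\NP
  [1,3] S\(S\NP)   >
    [1,2] "map" : (S\(S\NP))/N
    [2,3] "often" : N

YES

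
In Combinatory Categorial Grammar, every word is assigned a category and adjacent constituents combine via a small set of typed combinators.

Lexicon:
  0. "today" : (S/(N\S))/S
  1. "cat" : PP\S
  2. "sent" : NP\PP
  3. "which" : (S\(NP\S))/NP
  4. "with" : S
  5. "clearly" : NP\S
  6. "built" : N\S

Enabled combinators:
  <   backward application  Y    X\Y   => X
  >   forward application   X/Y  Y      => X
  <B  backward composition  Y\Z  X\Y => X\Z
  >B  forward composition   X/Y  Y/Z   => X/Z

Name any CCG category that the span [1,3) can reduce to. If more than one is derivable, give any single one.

[0,7] S   >
  [0,6] S/(N\S)   >
    [0,1] "today" : (S/(N\S))/S
    [1,6] S   <
      [1,3] NP\S   <B
        [1,2] "cat" : PP\S
        [2,3] "sent" : NP\PP
      [3,6] S\(NP\S)   >
        [3,4] "which" : (S\(NP\S))/NP
        [4,6] NP   <
          [4,5] "with" : S
          [5,6] "clearly" : NP\S
  [6,7] "built" : N\S

NP\S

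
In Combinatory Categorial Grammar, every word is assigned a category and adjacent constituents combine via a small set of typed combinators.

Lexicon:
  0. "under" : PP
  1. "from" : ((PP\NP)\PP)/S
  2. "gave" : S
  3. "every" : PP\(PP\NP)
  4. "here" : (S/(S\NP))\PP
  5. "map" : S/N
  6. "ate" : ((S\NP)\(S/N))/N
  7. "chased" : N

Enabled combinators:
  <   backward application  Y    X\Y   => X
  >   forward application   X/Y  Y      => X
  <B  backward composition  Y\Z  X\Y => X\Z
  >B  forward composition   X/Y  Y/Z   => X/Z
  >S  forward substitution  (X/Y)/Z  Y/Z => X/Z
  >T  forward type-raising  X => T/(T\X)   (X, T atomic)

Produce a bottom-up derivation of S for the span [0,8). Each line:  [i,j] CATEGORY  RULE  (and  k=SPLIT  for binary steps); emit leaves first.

[0,8] S   >
  [0,5] S/(S\NP)   <
    [0,4] PP   <
      [0,3] PP\NP   <
        [0,1] "under" : PP
        [1,3] (PP\NP)\PP   >
          [1,2] "from" : ((PP\NP)\PP)/S
          [2,3] "gave" : S
      [3,4] "every" : PP\(PP\NP)
    [4,5] "here" : (S/(S\NP))\PP
  [5,8] S\NP   <
    [5,6] "map" : S/N
    [6,8] (S\NP)\(S/N)   >
      [6,7] "ate" : ((S\NP)\(S/N))/N
      [7,8] "chased" : N

[0,1] PP  lex  "under"
[1,2] ((PP\NP)\PP)/S  lex  "from"
[2,3] S  lex  "gave"
[1,3] (PP\NP)\PP  >  k=2
[0,3] PP\NP  <  k=1
[3,4] PP\(PP\NP)  lex  "every"
[0,4] PP  <  k=3
[4,5] (S/(S\NP))\PP  lex  "here"
[0,5] S/(S\NP)  <  k=4
[5,6] S/N  lex  "map"
[6,7] ((S\NP)\(S/N))/N  lex  "ate"
[7,8] N  lex  "chased"
[6,8] (S\NP)\(S/N)  >  k=7
[5,8] S\NP  <  k=6
[0,8] S  >  k=5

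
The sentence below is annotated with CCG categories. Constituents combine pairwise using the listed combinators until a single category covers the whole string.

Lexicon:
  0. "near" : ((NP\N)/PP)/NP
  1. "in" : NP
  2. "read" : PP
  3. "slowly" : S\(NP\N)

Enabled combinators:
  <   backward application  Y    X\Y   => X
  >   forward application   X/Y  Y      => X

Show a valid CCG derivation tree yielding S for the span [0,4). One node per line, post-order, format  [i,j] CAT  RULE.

[0,4] S   <
  [0,3] NP\N   >
    [0,2] (NP\N)/PP   >
      [0,1] "near" : ((NP\N)/PP)/NP
      [1,2] "in" : NP
    [2,3] "read" : PP
  [3,4] "slowly" : S\(NP\N)

[0,1] ((NP\N)/PP)/NP  lex  "near"
[1,2] NP  lex  "in"
[0,2] (NP\N)/PP  >  k=1
[2,3] PP  lex  "read"
[0,3] NP\N  >  k=2
[3,4] S\(NP\N)  lex  "slowly"
[0,4] S  <  k=3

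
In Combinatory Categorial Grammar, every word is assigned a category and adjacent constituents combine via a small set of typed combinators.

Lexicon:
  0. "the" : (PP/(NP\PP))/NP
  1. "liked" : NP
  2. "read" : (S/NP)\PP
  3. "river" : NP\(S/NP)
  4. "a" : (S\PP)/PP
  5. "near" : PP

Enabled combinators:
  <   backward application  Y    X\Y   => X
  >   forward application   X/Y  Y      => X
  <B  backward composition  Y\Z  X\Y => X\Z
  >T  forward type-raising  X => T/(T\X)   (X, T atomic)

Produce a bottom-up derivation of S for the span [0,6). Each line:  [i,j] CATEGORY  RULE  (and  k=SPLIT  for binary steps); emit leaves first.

[0,6] S   <
  [0,4] PP   >
    [0,2] PP/(NP\PP)   >
      [0,1] "the" : (PP/(NP\PP))/NP
      [1,2] "liked" : NP
    [2,4] NP\PP   <B
      [2,3] "read" : (S/NP)\PP
      [3,4] "river" : NP\(S/NP)
  [4,6] S\PP   >
    [4,5] "a" : (S\PP)/PP
    [5,6] "near" : PP

[0,1] (PP/(NP\PP))/NP  lex  "the"
[1,2] NP  lex  "liked"
[0,2] PP/(NP\PP)  >  k=1
[2,3] (S/NP)\PP  lex  "read"
[3,4] NP\(S/NP)  lex  "river"
[2,4] NP\PP  <B  k=3
[0,4] PP  >  k=2
[4,5] (S\PP)/PP  lex  "a"
[5,6] PP  lex  "near"
[4,6] S\PP  >  k=5
[0,6] S  <  k=4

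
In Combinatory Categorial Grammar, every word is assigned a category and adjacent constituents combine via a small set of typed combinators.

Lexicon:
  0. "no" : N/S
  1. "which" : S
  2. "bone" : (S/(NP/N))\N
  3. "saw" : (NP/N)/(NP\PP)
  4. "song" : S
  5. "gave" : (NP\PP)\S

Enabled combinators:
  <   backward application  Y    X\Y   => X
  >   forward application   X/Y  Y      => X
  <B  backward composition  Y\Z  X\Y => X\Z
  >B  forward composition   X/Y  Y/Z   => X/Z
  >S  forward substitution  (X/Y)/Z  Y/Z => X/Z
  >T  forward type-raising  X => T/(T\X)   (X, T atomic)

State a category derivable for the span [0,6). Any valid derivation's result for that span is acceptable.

S

[0,6] S   >
  [0,3] S/(NP/N)   <
    [0,2] N   >
      [0,1] "no" : N/S
      [1,2] "which" : S
    [2,3] "bone" : (S/(NP/N))\N
  [3,6] NP/N   >
    [3,4] "saw" : (NP/N)/(NP\PP)
    [4,6] NP\PP   <
      [4,5] "song" : S
      [5,6] "gave" : (NP\PP)\S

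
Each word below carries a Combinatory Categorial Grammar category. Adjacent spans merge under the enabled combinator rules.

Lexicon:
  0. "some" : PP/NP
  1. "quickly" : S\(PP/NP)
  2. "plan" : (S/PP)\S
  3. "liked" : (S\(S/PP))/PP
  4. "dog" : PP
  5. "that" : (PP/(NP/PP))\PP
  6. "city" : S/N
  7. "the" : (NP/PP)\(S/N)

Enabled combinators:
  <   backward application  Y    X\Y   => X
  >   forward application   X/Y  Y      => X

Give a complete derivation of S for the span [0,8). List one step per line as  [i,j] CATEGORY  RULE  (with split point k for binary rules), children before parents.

[0,1] PP/NP  lex  "some"
[1,2] S\(PP/NP)  lex  "quickly"
[0,2] S  <  k=1
[2,3] (S/PP)\S  lex  "plan"
[0,3] S/PP  <  k=2
[3,4] (S\(S/PP))/PP  lex  "liked"
[4,5] PP  lex  "dog"
[5,6] (PP/(NP/PP))\PP  lex  "that"
[4,6] PP/(NP/PP)  <  k=5
[6,7] S/N  lex  "city"
[7,8] (NP/PP)\(S/N)  lex  "the"
[6,8] NP/PP  <  k=7
[4,8] PP  >  k=6
[3,8] S\(S/PP)  >  k=4
[0,8] S  <  k=3

[0,8] S   <
  [0,3] S/PP   <
    [0,2] S   <
      [0,1] "some" : PP/NP
      [1,2] "quickly" : S\(PP/NP)
    [2,3] "plan" : (S/PP)\S
  [3,8] S\(S/PP)   >
    [3,4] "liked" : (S\(S/PP))/PP
    [4,8] PP   >
      [4,6] PP/(NP/PP)   <
        [4,5] "dog" : PP
        [5,6] "that" : (PP/(NP/PP))\PP
      [6,8] NP/PP   <
        [6,7] "city" : S/N
        [7,8] "the" : (NP/PP)\(S/N)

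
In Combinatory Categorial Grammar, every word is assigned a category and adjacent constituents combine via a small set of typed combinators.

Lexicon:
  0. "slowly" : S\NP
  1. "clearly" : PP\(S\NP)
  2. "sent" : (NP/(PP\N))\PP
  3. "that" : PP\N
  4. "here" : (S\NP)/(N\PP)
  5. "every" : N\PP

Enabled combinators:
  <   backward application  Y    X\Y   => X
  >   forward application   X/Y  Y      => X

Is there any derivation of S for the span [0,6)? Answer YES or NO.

[0,6] S   <
  [0,4] NP   >
    [0,3] NP/(PP\N)   <
      [0,2] PP   <
        [0,1] "slowly" : S\NP
        [1,2] "clearly" : PP\(S\NP)
      [2,3] "sent" : (NP/(PP\N))\PP
    [3,4] "that" : PP\N
  [4,6] S\NP   >
    [4,5] "here" : (S\NP)/(N\PP)
    [5,6] "every" : N\PP

YES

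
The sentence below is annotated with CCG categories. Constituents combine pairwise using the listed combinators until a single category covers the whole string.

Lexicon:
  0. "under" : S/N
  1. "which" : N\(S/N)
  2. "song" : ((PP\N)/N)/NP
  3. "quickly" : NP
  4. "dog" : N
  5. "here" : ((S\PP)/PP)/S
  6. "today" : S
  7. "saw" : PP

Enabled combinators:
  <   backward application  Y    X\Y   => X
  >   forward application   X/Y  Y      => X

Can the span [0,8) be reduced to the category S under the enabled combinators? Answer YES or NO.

YES

[0,8] S   <
  [0,5] PP   <
    [0,2] N   <
      [0,1] "under" : S/N
      [1,2] "which" : N\(S/N)
    [2,5] PP\N   >
      [2,4] (PP\N)/N   >
        [2,3] "song" : ((PP\N)/N)/NP
        [3,4] "quickly" : NP
      [4,5] "dog" : N
  [5,8] S\PP   >
    [5,7] (S\PP)/PP   >
      [5,6] "here" : ((S\PP)/PP)/S
      [6,7] "today" : S
    [7,8] "saw" : PP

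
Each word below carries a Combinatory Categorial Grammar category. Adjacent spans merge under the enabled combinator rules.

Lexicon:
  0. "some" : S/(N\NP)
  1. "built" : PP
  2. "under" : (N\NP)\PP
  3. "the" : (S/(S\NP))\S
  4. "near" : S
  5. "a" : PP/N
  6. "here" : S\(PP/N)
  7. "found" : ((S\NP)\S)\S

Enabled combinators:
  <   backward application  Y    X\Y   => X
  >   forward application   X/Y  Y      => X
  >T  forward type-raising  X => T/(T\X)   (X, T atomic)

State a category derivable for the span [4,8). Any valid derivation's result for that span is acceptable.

[0,8] S   >
  [0,4] S/(S\NP)   <
    [0,3] S   >
      [0,1] "some" : S/(N\NP)
      [1,3] N\NP   <
        [1,2] "built" : PP
        [2,3] "under" : (N\NP)\PP
    [3,4] "the" : (S/(S\NP))\S
  [4,8] S\NP   <
    [4,5] "near" : S
    [5,8] (S\NP)\S   <
      [5,7] S   <
        [5,6] "a" : PP/N
        [6,7] "here" : S\(PP/N)
      [7,8] "found" : ((S\NP)\S)\S

S\NP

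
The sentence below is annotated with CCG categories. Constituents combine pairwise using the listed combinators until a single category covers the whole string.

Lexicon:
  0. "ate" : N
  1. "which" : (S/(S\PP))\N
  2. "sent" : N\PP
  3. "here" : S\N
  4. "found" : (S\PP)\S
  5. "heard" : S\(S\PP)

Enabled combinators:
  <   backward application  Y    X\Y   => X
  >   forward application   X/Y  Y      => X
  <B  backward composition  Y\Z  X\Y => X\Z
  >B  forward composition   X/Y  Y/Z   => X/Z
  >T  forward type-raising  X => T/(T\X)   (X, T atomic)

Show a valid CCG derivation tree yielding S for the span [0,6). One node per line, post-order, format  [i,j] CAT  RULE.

[0,6] S   <
  [0,5] S\PP   <
    [0,4] S   >
      [0,2] S/(S\PP)   <
        [0,1] "ate" : N
        [1,2] "which" : (S/(S\PP))\N
      [2,4] S\PP   <B
        [2,3] "sent" : N\PP
        [3,4] "here" : S\N
    [4,5] "found" : (S\PP)\S
  [5,6] "heard" : S\(S\PP)

[0,1] N  lex  "ate"
[1,2] (S/(S\PP))\N  lex  "which"
[0,2] S/(S\PP)  <  k=1
[2,3] N\PP  lex  "sent"
[3,4] S\N  lex  "here"
[2,4] S\PP  <B  k=3
[0,4] S  >  k=2
[4,5] (S\PP)\S  lex  "found"
[0,5] S\PP  <  k=4
[5,6] S\(S\PP)  lex  "heard"
[0,6] S  <  k=5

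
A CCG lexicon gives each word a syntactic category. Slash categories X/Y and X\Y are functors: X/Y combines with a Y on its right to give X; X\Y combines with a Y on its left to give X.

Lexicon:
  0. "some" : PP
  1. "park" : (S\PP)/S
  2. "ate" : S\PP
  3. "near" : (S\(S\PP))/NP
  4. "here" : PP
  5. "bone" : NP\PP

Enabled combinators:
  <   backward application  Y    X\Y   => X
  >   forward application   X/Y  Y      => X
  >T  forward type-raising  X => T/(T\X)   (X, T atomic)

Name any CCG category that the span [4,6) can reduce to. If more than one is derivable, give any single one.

NP

[0,6] S   >
  [0,1] S/(S\PP)   >T
    [0,1] "some" : PP
  [1,6] S\PP   >
    [1,2] "park" : (S\PP)/S
    [2,6] S   <
      [2,3] "ate" : S\PP
      [3,6] S\(S\PP)   >
        [3,4] "near" : (S\(S\PP))/NP
        [4,6] NP   <
          [4,5] "here" : PP
          [5,6] "bone" : NP\PP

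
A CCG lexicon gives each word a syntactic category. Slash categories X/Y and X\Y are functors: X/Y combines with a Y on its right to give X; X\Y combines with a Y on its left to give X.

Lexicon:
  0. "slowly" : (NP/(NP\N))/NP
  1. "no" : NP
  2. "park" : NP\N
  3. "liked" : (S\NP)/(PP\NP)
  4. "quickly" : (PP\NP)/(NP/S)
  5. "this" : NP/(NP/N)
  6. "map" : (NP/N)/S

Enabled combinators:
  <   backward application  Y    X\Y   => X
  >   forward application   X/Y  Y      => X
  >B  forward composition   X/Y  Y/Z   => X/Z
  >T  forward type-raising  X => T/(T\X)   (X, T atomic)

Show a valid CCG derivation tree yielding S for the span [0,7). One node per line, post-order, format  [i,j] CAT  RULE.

[0,1] (NP/(NP\N))/NP  lex  "slowly"
[1,2] NP  lex  "no"
[0,2] NP/(NP\N)  >  k=1
[2,3] NP\N  lex  "park"
[0,3] NP  >  k=2
[3,4] (S\NP)/(PP\NP)  lex  "liked"
[4,5] (PP\NP)/(NP/S)  lex  "quickly"
[5,6] NP/(NP/N)  lex  "this"
[6,7] (NP/N)/S  lex  "map"
[5,7] NP/S  >B  k=6
[4,7] PP\NP  >  k=5
[3,7] S\NP  >  k=4
[0,7] S  <  k=3

[0,7] S   <
  [0,3] NP   >
    [0,2] NP/(NP\N)   >
      [0,1] "slowly" : (NP/(NP\N))/NP
      [1,2] "no" : NP
    [2,3] "park" : NP\N
  [3,7] S\NP   >
    [3,4] "liked" : (S\NP)/(PP\NP)
    [4,7] PP\NP   >
      [4,5] "quickly" : (PP\NP)/(NP/S)
      [5,7] NP/S   >B
        [5,6] "this" : NP/(NP/N)
        [6,7] "map" : (NP/N)/S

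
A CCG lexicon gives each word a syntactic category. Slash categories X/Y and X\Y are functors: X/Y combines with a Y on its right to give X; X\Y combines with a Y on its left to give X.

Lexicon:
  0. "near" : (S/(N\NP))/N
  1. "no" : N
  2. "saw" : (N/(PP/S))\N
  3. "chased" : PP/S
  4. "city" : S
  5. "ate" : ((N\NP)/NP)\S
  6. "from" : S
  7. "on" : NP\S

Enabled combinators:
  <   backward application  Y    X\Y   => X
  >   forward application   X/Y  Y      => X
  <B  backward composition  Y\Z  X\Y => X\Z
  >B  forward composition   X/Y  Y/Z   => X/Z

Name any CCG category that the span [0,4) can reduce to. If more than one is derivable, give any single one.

S/(N\NP)

[0,8] S   >
  [0,4] S/(N\NP)   >
    [0,1] "near" : (S/(N\NP))/N
    [1,4] N   >
      [1,3] N/(PP/S)   <
        [1,2] "no" : N
        [2,3] "saw" : (N/(PP/S))\N
      [3,4] "chased" : PP/S
  [4,8] N\NP   >
    [4,6] (N\NP)/NP   <
      [4,5] "city" : S
      [5,6] "ate" : ((N\NP)/NP)\S
    [6,8] NP   <
      [6,7] "from" : S
      [7,8] "on" : NP\S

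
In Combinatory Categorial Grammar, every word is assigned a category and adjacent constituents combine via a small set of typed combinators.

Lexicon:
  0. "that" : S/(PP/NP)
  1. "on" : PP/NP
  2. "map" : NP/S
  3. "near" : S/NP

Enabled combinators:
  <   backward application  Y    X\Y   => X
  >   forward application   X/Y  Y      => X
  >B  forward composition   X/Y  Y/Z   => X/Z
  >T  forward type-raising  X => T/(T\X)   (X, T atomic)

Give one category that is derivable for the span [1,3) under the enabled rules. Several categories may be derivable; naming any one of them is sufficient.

PP/S

[0,4] S   >
  [0,1] "that" : S/(PP/NP)
  [1,4] PP/NP   >B
    [1,3] PP/S   >B
      [1,2] "on" : PP/NP
      [2,3] "map" : NP/S
    [3,4] "near" : S/NP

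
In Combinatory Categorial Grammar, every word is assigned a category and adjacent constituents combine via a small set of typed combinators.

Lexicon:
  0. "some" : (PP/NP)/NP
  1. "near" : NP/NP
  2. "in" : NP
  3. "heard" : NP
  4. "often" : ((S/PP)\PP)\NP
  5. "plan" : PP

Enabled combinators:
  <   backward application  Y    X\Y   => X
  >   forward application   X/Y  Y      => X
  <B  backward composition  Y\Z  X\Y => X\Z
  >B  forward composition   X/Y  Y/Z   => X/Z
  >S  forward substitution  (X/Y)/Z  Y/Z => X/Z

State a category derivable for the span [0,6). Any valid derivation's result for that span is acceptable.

[0,6] S   >
  [0,5] S/PP   <
    [0,3] PP   >
      [0,2] PP/NP   >S
        [0,1] "some" : (PP/NP)/NP
        [1,2] "near" : NP/NP
      [2,3] "in" : NP
    [3,5] (S/PP)\PP   <
      [3,4] "heard" : NP
      [4,5] "often" : ((S/PP)\PP)\NP
  [5,6] "plan" : PP

S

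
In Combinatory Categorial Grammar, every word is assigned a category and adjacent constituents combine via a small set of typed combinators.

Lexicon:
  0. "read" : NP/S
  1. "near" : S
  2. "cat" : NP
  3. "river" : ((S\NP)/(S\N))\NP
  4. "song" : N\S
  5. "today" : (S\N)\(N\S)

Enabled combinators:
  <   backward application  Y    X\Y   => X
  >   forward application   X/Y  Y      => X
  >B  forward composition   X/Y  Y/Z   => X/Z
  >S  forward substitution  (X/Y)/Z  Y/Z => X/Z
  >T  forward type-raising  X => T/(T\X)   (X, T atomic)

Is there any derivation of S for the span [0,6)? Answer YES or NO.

YES

[0,6] S   <
  [0,2] NP   >
    [0,1] "read" : NP/S
    [1,2] "near" : S
  [2,6] S\NP   >
    [2,4] (S\NP)/(S\N)   <
      [2,3] "cat" : NP
      [3,4] "river" : ((S\NP)/(S\N))\NP
    [4,6] S\N   <
      [4,5] "song" : N\S
      [5,6] "today" : (S\N)\(N\S)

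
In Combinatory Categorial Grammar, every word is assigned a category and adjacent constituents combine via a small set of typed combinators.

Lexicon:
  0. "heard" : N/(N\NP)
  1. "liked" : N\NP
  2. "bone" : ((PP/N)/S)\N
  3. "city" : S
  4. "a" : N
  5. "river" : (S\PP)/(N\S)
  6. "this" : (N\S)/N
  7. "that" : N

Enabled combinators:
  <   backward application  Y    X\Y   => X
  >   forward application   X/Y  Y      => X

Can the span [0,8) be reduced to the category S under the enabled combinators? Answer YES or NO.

YES

[0,8] S   <
  [0,5] PP   >
    [0,4] PP/N   >
      [0,3] (PP/N)/S   <
        [0,2] N   >
          [0,1] "heard" : N/(N\NP)
          [1,2] "liked" : N\NP
        [2,3] "bone" : ((PP/N)/S)\N
      [3,4] "city" : S
    [4,5] "a" : N
  [5,8] S\PP   >
    [5,6] "river" : (S\PP)/(N\S)
    [6,8] N\S   >
      [6,7] "this" : (N\S)/N
      [7,8] "that" : N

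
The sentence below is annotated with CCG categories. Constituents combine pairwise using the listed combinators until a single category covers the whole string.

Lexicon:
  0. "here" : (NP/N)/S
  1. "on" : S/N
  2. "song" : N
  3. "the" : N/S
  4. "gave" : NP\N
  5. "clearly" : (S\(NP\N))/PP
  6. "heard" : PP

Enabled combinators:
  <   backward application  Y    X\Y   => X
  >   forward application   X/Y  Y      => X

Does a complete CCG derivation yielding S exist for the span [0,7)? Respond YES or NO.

NO

(NP/N)/S S/N N N/S NP\N (S\(NP\N))/PP PP
CKY chart[0,7] = {NP}; S ∉ chart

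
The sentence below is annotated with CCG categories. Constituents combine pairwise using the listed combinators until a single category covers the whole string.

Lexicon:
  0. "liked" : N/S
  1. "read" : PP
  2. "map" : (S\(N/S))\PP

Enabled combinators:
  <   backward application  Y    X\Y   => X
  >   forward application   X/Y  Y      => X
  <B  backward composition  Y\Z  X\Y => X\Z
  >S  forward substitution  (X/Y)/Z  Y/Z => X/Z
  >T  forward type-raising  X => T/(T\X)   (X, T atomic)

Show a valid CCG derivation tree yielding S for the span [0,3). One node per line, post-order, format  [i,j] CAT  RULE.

[0,3] S   <
  [0,1] "liked" : N/S
  [1,3] S\(N/S)   <
    [1,2] "read" : PP
    [2,3] "map" : (S\(N/S))\PP

[0,1] N/S  lex  "liked"
[1,2] PP  lex  "read"
[2,3] (S\(N/S))\PP  lex  "map"
[1,3] S\(N/S)  <  k=2
[0,3] S  <  k=1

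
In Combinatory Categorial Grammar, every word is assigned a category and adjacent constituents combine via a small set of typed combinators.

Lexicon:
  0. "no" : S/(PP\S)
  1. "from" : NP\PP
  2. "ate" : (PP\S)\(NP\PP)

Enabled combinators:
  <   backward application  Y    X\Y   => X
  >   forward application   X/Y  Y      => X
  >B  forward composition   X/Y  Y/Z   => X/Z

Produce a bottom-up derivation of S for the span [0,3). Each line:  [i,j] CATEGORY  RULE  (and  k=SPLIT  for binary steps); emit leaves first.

[0,1] S/(PP\S)  lex  "no"
[1,2] NP\PP  lex  "from"
[2,3] (PP\S)\(NP\PP)  lex  "ate"
[1,3] PP\S  <  k=2
[0,3] S  >  k=1

[0,3] S   >
  [0,1] "no" : S/(PP\S)
  [1,3] PP\S   <
    [1,2] "from" : NP\PP
    [2,3] "ate" : (PP\S)\(NP\PP)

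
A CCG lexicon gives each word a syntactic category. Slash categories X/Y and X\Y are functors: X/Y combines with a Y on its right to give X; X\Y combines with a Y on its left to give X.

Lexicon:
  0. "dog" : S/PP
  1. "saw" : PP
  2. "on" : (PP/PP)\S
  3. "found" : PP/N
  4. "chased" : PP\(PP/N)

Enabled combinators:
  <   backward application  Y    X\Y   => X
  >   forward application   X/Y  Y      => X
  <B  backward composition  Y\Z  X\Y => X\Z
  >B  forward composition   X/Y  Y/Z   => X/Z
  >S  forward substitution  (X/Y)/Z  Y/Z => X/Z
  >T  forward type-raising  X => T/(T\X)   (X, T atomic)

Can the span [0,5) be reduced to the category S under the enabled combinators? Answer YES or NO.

NO

S/PP PP (PP/PP)\S PP/N PP\(PP/N)
CKY chart[0,5] = {N/(N\PP), NP/(NP\PP), PP, PP/(PP\PP), S/(S\PP)}; S ∉ chart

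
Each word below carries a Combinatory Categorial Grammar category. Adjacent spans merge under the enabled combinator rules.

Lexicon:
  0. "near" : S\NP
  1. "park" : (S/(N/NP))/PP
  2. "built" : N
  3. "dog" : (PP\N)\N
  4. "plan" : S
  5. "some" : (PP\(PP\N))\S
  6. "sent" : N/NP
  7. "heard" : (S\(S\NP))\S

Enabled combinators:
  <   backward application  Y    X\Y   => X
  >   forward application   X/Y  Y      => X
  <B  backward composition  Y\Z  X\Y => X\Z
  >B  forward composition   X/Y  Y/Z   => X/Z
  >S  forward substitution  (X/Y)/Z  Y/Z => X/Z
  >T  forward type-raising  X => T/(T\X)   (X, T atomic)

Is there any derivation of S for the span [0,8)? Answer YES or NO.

[0,8] S   <
  [0,1] "near" : S\NP
  [1,8] S\(S\NP)   <
    [1,7] S   >
      [1,6] S/(N/NP)   >
        [1,2] "park" : (S/(N/NP))/PP
        [2,6] PP   <
          [2,4] PP\N   <
            [2,3] "built" : N
            [3,4] "dog" : (PP\N)\N
          [4,6] PP\(PP\N)   <
            [4,5] "plan" : S
            [5,6] "some" : (PP\(PP\N))\S
      [6,7] "sent" : N/NP
    [7,8] "heard" : (S\(S\NP))\S

YES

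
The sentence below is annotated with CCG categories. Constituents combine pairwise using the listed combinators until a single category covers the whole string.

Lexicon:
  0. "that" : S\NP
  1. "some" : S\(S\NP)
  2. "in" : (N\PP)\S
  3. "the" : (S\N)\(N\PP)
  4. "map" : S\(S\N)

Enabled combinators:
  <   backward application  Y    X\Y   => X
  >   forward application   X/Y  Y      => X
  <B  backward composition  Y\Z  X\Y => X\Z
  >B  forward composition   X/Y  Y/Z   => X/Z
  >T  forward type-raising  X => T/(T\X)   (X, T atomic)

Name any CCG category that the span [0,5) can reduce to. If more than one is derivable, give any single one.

S

[0,5] S   <
  [0,4] S\N   <
    [0,3] N\PP   <
      [0,2] S   <
        [0,1] "that" : S\NP
        [1,2] "some" : S\(S\NP)
      [2,3] "in" : (N\PP)\S
    [3,4] "the" : (S\N)\(N\PP)
  [4,5] "map" : S\(S\N)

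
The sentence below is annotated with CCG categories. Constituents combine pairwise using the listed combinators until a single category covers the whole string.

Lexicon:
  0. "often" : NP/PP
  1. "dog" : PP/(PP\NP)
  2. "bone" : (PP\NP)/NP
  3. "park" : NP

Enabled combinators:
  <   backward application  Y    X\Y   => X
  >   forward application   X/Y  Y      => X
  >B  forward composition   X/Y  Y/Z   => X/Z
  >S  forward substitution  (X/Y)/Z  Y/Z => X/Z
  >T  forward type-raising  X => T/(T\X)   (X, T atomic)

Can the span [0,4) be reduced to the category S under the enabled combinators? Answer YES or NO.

NO

NP/PP PP/(PP\NP) (PP\NP)/NP NP
CKY chart[0,4] = {N/(N\NP), NP, NP/(NP\NP), NP/(PP\PP), PP/(PP\NP), S/(S\NP)}; S ∉ chart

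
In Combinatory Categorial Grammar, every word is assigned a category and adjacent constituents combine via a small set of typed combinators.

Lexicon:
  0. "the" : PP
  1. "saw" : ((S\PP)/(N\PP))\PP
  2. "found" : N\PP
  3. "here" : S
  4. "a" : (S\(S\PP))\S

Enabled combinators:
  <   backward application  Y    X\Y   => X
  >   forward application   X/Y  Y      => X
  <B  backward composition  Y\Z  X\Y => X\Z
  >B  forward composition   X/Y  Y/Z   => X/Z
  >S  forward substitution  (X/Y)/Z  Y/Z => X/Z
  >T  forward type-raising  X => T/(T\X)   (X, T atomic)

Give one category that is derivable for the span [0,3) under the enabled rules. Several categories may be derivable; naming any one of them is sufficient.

[0,5] S   <
  [0,3] S\PP   >
    [0,2] (S\PP)/(N\PP)   <
      [0,1] "the" : PP
      [1,2] "saw" : ((S\PP)/(N\PP))\PP
    [2,3] "found" : N\PP
  [3,5] S\(S\PP)   <
    [3,4] "here" : S
    [4,5] "a" : (S\(S\PP))\S

S\PP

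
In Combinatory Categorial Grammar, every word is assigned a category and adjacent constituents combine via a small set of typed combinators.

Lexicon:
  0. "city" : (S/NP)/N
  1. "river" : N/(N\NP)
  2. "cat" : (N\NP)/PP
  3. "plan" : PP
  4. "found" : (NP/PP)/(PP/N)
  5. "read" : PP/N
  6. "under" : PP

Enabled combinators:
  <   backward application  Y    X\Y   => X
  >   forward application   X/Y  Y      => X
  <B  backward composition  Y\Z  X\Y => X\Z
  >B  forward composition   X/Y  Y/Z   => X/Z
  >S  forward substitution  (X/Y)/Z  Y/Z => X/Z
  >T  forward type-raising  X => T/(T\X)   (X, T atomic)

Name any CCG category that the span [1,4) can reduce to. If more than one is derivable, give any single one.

N

[0,7] S   >
  [0,4] S/NP   >
    [0,1] "city" : (S/NP)/N
    [1,4] N   >
      [1,2] "river" : N/(N\NP)
      [2,4] N\NP   >
        [2,3] "cat" : (N\NP)/PP
        [3,4] "plan" : PP
  [4,7] NP   >
    [4,6] NP/PP   >
      [4,5] "found" : (NP/PP)/(PP/N)
      [5,6] "read" : PP/N
    [6,7] "under" : PP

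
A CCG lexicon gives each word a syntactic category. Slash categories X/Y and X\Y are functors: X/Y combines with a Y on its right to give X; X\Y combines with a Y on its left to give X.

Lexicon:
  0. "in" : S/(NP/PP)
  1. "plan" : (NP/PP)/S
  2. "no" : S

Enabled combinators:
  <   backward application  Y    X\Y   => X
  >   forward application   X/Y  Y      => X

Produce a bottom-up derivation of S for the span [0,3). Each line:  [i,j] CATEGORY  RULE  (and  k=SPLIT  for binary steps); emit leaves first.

[0,1] S/(NP/PP)  lex  "in"
[1,2] (NP/PP)/S  lex  "plan"
[2,3] S  lex  "no"
[1,3] NP/PP  >  k=2
[0,3] S  >  k=1

[0,3] S   >
  [0,1] "in" : S/(NP/PP)
  [1,3] NP/PP   >
    [1,2] "plan" : (NP/PP)/S
    [2,3] "no" : S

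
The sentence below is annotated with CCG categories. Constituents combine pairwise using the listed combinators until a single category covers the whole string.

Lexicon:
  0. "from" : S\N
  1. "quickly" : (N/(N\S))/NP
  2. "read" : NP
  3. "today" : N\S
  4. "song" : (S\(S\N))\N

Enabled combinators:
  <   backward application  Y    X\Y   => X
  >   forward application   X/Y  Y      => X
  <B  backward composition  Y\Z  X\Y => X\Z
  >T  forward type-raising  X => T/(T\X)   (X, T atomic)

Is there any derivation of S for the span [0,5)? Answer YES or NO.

[0,5] S   <
  [0,1] "from" : S\N
  [1,5] S\(S\N)   <
    [1,4] N   >
      [1,3] N/(N\S)   >
        [1,2] "quickly" : (N/(N\S))/NP
        [2,3] "read" : NP
      [3,4] "today" : N\S
    [4,5] "song" : (S\(S\N))\N

YES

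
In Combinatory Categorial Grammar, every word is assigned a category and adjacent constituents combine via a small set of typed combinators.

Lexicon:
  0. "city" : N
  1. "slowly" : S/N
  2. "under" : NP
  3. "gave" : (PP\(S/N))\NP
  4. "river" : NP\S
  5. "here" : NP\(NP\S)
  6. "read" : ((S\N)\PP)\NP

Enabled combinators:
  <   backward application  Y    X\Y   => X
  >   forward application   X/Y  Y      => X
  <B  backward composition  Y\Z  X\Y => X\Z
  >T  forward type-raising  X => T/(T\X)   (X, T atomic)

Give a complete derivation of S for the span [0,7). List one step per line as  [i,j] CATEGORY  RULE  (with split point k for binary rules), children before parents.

[0,1] N  lex  "city"
[1,2] S/N  lex  "slowly"
[2,3] NP  lex  "under"
[3,4] (PP\(S/N))\NP  lex  "gave"
[2,4] PP\(S/N)  <  k=3
[1,4] PP  <  k=2
[4,5] NP\S  lex  "river"
[5,6] NP\(NP\S)  lex  "here"
[4,6] NP  <  k=5
[6,7] ((S\N)\PP)\NP  lex  "read"
[4,7] (S\N)\PP  <  k=6
[1,7] S\N  <  k=4
[0,7] S  <  k=1

[0,7] S   <
  [0,1] "city" : N
  [1,7] S\N   <
    [1,4] PP   <
      [1,2] "slowly" : S/N
      [2,4] PP\(S/N)   <
        [2,3] "under" : NP
        [3,4] "gave" : (PP\(S/N))\NP
    [4,7] (S\N)\PP   <
      [4,6] NP   <
        [4,5] "river" : NP\S
        [5,6] "here" : NP\(NP\S)
      [6,7] "read" : ((S\N)\PP)\NP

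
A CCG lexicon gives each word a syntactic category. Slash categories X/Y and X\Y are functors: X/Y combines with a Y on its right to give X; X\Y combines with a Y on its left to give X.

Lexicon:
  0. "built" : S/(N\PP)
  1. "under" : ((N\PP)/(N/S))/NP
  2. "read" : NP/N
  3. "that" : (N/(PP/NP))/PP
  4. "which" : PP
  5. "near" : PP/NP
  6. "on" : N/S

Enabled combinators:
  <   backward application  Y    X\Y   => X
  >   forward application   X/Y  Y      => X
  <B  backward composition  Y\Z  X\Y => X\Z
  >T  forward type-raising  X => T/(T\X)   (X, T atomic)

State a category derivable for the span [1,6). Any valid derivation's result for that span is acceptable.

[0,7] S   >
  [0,1] "built" : S/(N\PP)
  [1,7] N\PP   >
    [1,6] (N\PP)/(N/S)   >
      [1,2] "under" : ((N\PP)/(N/S))/NP
      [2,6] NP   >
        [2,3] "read" : NP/N
        [3,6] N   >
          [3,5] N/(PP/NP)   >
            [3,4] "that" : (N/(PP/NP))/PP
            [4,5] "which" : PP
          [5,6] "near" : PP/NP
    [6,7] "on" : N/S

(N\PP)/(N/S)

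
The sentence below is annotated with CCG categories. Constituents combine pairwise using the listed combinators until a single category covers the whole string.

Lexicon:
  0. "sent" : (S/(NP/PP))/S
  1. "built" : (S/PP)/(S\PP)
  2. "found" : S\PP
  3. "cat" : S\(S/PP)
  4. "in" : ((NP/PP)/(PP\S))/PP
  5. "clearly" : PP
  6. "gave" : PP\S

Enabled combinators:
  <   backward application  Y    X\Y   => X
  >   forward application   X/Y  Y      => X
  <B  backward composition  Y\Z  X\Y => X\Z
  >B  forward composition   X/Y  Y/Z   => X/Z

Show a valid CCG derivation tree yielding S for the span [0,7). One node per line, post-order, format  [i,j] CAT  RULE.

[0,1] (S/(NP/PP))/S  lex  "sent"
[1,2] (S/PP)/(S\PP)  lex  "built"
[2,3] S\PP  lex  "found"
[1,3] S/PP  >  k=2
[3,4] S\(S/PP)  lex  "cat"
[1,4] S  <  k=3
[0,4] S/(NP/PP)  >  k=1
[4,5] ((NP/PP)/(PP\S))/PP  lex  "in"
[5,6] PP  lex  "clearly"
[4,6] (NP/PP)/(PP\S)  >  k=5
[6,7] PP\S  lex  "gave"
[4,7] NP/PP  >  k=6
[0,7] S  >  k=4

[0,7] S   >
  [0,4] S/(NP/PP)   >
    [0,1] "sent" : (S/(NP/PP))/S
    [1,4] S   <
      [1,3] S/PP   >
        [1,2] "built" : (S/PP)/(S\PP)
        [2,3] "found" : S\PP
      [3,4] "cat" : S\(S/PP)
  [4,7] NP/PP   >
    [4,6] (NP/PP)/(PP\S)   >
      [4,5] "in" : ((NP/PP)/(PP\S))/PP
      [5,6] "clearly" : PP
    [6,7] "gave" : PP\S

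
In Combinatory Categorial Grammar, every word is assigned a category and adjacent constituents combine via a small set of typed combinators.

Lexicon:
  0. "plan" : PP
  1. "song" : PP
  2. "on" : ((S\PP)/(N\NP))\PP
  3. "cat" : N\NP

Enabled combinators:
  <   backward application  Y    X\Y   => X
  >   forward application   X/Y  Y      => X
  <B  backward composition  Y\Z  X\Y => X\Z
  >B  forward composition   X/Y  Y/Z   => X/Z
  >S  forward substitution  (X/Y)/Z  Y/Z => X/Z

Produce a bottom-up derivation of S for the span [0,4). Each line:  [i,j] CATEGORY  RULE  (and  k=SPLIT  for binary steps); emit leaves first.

[0,4] S   <
  [0,1] "plan" : PP
  [1,4] S\PP   >
    [1,3] (S\PP)/(N\NP)   <
      [1,2] "song" : PP
      [2,3] "on" : ((S\PP)/(N\NP))\PP
    [3,4] "cat" : N\NP

[0,1] PP  lex  "plan"
[1,2] PP  lex  "song"
[2,3] ((S\PP)/(N\NP))\PP  lex  "on"
[1,3] (S\PP)/(N\NP)  <  k=2
[3,4] N\NP  lex  "cat"
[1,4] S\PP  >  k=3
[0,4] S  <  k=1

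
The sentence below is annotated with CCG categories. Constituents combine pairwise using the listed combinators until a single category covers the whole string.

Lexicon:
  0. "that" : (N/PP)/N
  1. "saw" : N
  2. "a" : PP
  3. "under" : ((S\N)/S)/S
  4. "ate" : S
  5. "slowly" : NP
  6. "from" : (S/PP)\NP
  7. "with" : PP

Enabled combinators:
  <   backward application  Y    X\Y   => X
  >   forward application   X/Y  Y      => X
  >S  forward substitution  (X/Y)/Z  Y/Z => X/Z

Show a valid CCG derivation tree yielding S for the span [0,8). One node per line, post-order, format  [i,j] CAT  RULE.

[0,1] (N/PP)/N  lex  "that"
[1,2] N  lex  "saw"
[0,2] N/PP  >  k=1
[2,3] PP  lex  "a"
[0,3] N  >  k=2
[3,4] ((S\N)/S)/S  lex  "under"
[4,5] S  lex  "ate"
[3,5] (S\N)/S  >  k=4
[5,6] NP  lex  "slowly"
[6,7] (S/PP)\NP  lex  "from"
[5,7] S/PP  <  k=6
[7,8] PP  lex  "with"
[5,8] S  >  k=7
[3,8] S\N  >  k=5
[0,8] S  <  k=3

[0,8] S   <
  [0,3] N   >
    [0,2] N/PP   >
      [0,1] "that" : (N/PP)/N
      [1,2] "saw" : N
    [2,3] "a" : PP
  [3,8] S\N   >
    [3,5] (S\N)/S   >
      [3,4] "under" : ((S\N)/S)/S
      [4,5] "ate" : S
    [5,8] S   >
      [5,7] S/PP   <
        [5,6] "slowly" : NP
        [6,7] "from" : (S/PP)\NP
      [7,8] "with" : PP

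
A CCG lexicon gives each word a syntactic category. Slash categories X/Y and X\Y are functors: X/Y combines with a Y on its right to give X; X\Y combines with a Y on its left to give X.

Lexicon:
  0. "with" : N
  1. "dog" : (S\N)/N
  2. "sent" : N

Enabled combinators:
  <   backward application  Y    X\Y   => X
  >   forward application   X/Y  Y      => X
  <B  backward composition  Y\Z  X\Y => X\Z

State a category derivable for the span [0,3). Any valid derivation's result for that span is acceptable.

S

[0,3] S   <
  [0,1] "with" : N
  [1,3] S\N   >
    [1,2] "dog" : (S\N)/N
    [2,3] "sent" : N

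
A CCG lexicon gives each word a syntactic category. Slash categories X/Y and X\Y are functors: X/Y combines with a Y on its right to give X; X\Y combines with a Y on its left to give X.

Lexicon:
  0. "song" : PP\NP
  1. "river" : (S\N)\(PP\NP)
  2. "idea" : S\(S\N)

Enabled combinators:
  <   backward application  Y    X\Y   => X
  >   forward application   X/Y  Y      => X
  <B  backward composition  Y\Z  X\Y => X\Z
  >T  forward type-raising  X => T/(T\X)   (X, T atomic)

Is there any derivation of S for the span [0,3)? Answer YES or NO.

[0,3] S   <
  [0,2] S\N   <
    [0,1] "song" : PP\NP
    [1,2] "river" : (S\N)\(PP\NP)
  [2,3] "idea" : S\(S\N)

YES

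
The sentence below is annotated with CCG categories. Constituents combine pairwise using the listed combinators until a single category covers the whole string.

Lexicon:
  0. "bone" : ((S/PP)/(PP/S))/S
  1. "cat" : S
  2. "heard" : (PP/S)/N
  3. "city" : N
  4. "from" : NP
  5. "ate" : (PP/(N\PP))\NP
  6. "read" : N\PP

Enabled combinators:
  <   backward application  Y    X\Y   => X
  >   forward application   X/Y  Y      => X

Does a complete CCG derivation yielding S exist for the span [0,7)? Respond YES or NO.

YES

[0,7] S   >
  [0,4] S/PP   >
    [0,2] (S/PP)/(PP/S)   >
      [0,1] "bone" : ((S/PP)/(PP/S))/S
      [1,2] "cat" : S
    [2,4] PP/S   >
      [2,3] "heard" : (PP/S)/N
      [3,4] "city" : N
  [4,7] PP   >
    [4,6] PP/(N\PP)   <
      [4,5] "from" : NP
      [5,6] "ate" : (PP/(N\PP))\NP
    [6,7] "read" : N\PP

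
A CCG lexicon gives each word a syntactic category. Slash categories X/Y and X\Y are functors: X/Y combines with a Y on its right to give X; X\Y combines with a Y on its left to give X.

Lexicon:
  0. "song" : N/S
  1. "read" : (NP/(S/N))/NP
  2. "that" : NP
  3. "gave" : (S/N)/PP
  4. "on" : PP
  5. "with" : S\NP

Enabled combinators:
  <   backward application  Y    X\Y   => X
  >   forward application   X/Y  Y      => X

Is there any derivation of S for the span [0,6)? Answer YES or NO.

NO

N/S (NP/(S/N))/NP NP (S/N)/PP PP S\NP
CKY chart[0,6] = {N}; S ∉ chart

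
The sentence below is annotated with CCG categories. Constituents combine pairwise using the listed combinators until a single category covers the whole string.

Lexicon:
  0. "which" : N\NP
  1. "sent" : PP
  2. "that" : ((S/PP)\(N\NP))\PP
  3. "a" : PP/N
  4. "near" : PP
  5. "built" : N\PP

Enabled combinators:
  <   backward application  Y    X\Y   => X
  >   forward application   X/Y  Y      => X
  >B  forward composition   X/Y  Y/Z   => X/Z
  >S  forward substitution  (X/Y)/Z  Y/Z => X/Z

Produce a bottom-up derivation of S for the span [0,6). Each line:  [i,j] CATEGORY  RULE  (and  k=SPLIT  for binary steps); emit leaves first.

[0,6] S   >
  [0,3] S/PP   <
    [0,1] "which" : N\NP
    [1,3] (S/PP)\(N\NP)   <
      [1,2] "sent" : PP
      [2,3] "that" : ((S/PP)\(N\NP))\PP
  [3,6] PP   >
    [3,4] "a" : PP/N
    [4,6] N   <
      [4,5] "near" : PP
      [5,6] "built" : N\PP

[0,1] N\NP  lex  "which"
[1,2] PP  lex  "sent"
[2,3] ((S/PP)\(N\NP))\PP  lex  "that"
[1,3] (S/PP)\(N\NP)  <  k=2
[0,3] S/PP  <  k=1
[3,4] PP/N  lex  "a"
[4,5] PP  lex  "near"
[5,6] N\PP  lex  "built"
[4,6] N  <  k=5
[3,6] PP  >  k=4
[0,6] S  >  k=3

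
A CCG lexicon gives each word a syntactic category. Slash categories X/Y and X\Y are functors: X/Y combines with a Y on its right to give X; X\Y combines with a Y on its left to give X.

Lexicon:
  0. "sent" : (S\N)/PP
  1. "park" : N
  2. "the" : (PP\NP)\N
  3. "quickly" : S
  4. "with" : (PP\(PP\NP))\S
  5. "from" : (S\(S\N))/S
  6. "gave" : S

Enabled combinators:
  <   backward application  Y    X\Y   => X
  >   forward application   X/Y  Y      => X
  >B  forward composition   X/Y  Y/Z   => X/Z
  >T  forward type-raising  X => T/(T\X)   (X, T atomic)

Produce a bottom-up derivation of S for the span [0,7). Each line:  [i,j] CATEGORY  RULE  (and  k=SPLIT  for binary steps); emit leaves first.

[0,7] S   <
  [0,5] S\N   >
    [0,1] "sent" : (S\N)/PP
    [1,5] PP   <
      [1,3] PP\NP   <
        [1,2] "park" : N
        [2,3] "the" : (PP\NP)\N
      [3,5] PP\(PP\NP)   <
        [3,4] "quickly" : S
        [4,5] "with" : (PP\(PP\NP))\S
  [5,7] S\(S\N)   >
    [5,6] "from" : (S\(S\N))/S
    [6,7] "gave" : S

[0,1] (S\N)/PP  lex  "sent"
[1,2] N  lex  "park"
[2,3] (PP\NP)\N  lex  "the"
[1,3] PP\NP  <  k=2
[3,4] S  lex  "quickly"
[4,5] (PP\(PP\NP))\S  lex  "with"
[3,5] PP\(PP\NP)  <  k=4
[1,5] PP  <  k=3
[0,5] S\N  >  k=1
[5,6] (S\(S\N))/S  lex  "from"
[6,7] S  lex  "gave"
[5,7] S\(S\N)  >  k=6
[0,7] S  <  k=5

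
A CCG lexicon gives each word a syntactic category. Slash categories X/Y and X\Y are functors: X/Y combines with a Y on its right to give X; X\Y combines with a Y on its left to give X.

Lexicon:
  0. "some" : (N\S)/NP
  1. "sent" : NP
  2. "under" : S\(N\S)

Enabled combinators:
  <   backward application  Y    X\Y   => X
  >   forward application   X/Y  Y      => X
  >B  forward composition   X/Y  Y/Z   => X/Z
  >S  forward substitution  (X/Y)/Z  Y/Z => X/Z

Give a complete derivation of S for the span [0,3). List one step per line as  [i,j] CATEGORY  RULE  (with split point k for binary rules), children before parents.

[0,3] S   <
  [0,2] N\S   >
    [0,1] "some" : (N\S)/NP
    [1,2] "sent" : NP
  [2,3] "under" : S\(N\S)

[0,1] (N\S)/NP  lex  "some"
[1,2] NP  lex  "sent"
[0,2] N\S  >  k=1
[2,3] S\(N\S)  lex  "under"
[0,3] S  <  k=2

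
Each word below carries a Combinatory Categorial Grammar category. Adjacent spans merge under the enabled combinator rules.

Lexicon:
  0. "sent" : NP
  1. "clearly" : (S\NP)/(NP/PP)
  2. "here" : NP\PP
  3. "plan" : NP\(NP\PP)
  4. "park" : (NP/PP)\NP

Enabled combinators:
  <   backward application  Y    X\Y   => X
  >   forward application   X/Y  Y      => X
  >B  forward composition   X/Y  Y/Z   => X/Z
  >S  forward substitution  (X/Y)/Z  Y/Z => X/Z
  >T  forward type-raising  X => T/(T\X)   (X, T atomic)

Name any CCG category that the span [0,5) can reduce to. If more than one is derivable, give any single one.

[0,5] S   <
  [0,1] "sent" : NP
  [1,5] S\NP   >
    [1,2] "clearly" : (S\NP)/(NP/PP)
    [2,5] NP/PP   <
      [2,4] NP   <
        [2,3] "here" : NP\PP
        [3,4] "plan" : NP\(NP\PP)
      [4,5] "park" : (NP/PP)\NP

S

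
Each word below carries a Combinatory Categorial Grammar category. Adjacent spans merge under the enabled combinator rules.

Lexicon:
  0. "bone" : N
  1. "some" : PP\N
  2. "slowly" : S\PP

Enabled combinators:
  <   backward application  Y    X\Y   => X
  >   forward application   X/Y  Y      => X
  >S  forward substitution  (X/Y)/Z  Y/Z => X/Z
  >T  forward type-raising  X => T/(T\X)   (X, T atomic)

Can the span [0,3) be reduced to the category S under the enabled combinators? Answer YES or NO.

[0,3] S   <
  [0,2] PP   >
    [0,1] PP/(PP\N)   >T
      [0,1] "bone" : N
    [1,2] "some" : PP\N
  [2,3] "slowly" : S\PP

YES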